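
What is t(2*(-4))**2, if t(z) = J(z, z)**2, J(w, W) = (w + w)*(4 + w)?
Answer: 16777216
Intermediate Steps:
J(w, W) = 2*w*(4 + w) (J(w, W) = (2*w)*(4 + w) = 2*w*(4 + w))
t(z) = 4*z**2*(4 + z)**2 (t(z) = (2*z*(4 + z))**2 = 4*z**2*(4 + z)**2)
t(2*(-4))**2 = (4*(2*(-4))**2*(4 + 2*(-4))**2)**2 = (4*(-8)**2*(4 - 8)**2)**2 = (4*64*(-4)**2)**2 = (4*64*16)**2 = 4096**2 = 16777216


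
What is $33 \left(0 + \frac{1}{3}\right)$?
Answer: $11$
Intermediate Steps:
$33 \left(0 + \frac{1}{3}\right) = 33 \cdot \frac{1}{3} = 11$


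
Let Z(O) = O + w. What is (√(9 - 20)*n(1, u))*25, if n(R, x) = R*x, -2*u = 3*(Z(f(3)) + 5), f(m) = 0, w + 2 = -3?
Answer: 0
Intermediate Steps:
w = -5 (w = -2 - 3 = -5)
Z(O) = -5 + O (Z(O) = O - 5 = -5 + O)
u = 0 (u = -3*((-5 + 0) + 5)/2 = -3*(-5 + 5)/2 = -3*0/2 = -½*0 = 0)
(√(9 - 20)*n(1, u))*25 = (√(9 - 20)*(1*0))*25 = (√(-11)*0)*25 = ((I*√11)*0)*25 = 0*25 = 0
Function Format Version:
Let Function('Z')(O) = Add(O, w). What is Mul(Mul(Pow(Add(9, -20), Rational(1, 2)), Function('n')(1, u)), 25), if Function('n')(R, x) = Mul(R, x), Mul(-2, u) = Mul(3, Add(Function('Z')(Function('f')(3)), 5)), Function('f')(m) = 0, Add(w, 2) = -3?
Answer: 0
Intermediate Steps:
w = -5 (w = Add(-2, -3) = -5)
Function('Z')(O) = Add(-5, O) (Function('Z')(O) = Add(O, -5) = Add(-5, O))
u = 0 (u = Mul(Rational(-1, 2), Mul(3, Add(Add(-5, 0), 5))) = Mul(Rational(-1, 2), Mul(3, Add(-5, 5))) = Mul(Rational(-1, 2), Mul(3, 0)) = Mul(Rational(-1, 2), 0) = 0)
Mul(Mul(Pow(Add(9, -20), Rational(1, 2)), Function('n')(1, u)), 25) = Mul(Mul(Pow(Add(9, -20), Rational(1, 2)), Mul(1, 0)), 25) = Mul(Mul(Pow(-11, Rational(1, 2)), 0), 25) = Mul(Mul(Mul(I, Pow(11, Rational(1, 2))), 0), 25) = Mul(0, 25) = 0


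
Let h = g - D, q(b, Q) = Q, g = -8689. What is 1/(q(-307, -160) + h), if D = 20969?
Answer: -1/29818 ≈ -3.3537e-5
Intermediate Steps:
h = -29658 (h = -8689 - 1*20969 = -8689 - 20969 = -29658)
1/(q(-307, -160) + h) = 1/(-160 - 29658) = 1/(-29818) = -1/29818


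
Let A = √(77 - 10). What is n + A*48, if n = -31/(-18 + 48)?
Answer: -31/30 + 48*√67 ≈ 391.86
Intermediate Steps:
n = -31/30 ≈ -1.0333
A = √67 ≈ 8.1853
n + A*48 = -31/30 + √67*48 = -31/30 + 48*√67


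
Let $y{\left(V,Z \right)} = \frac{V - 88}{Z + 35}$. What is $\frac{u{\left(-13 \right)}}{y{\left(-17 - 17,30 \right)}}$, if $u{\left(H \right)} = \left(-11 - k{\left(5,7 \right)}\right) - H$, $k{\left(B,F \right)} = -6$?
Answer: $- \frac{260}{61} \approx -4.2623$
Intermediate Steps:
$y{\left(V,Z \right)} = \frac{-88 + V}{35 + Z}$
$u{\left(H \right)} = -5 - H$ ($u{\left(H \right)} = \left(-11 - -6\right) - H = \left(-11 + 6\right) - H = -5 - H$)
$\frac{u{\left(-13 \right)}}{y{\left(-17 - 17,30 \right)}} = \frac{-5 - -13}{\frac{1}{35 + 30} \left(-88 - 34\right)} = \frac{-5 + 13}{\frac{1}{65} \left(-88 - 34\right)} = \frac{8}{\frac{1}{65} \left(-122\right)} = \frac{8}{- \frac{122}{65}} = 8 \left(- \frac{65}{122}\right) = - \frac{260}{61}$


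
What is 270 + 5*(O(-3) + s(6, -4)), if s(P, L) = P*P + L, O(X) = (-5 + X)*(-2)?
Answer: 510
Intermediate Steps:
O(X) = 10 - 2*X
s(P, L) = L + P**2 (s(P, L) = P**2 + L = L + P**2)
270 + 5*(O(-3) + s(6, -4)) = 270 + 5*((10 - 2*(-3)) + (-4 + 6**2)) = 270 + 5*((10 + 6) + (-4 + 36)) = 270 + 5*(16 + 32) = 270 + 5*48 = 270 + 240 = 510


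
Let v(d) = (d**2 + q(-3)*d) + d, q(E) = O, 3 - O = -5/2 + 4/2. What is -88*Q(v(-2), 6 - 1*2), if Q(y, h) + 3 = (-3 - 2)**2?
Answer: -1936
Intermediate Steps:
O = 7/2 (O = 3 - (-5/2 + 4/2) = 3 - (-5*1/2 + 4*(1/2)) = 3 - (-5/2 + 2) = 3 - 1*(-1/2) = 3 + 1/2 = 7/2 ≈ 3.5000)
q(E) = 7/2
v(d) = d**2 + 9*d/2 (v(d) = (d**2 + 7*d/2) + d = d**2 + 9*d/2)
Q(y, h) = 22 (Q(y, h) = -3 + (-3 - 2)**2 = -3 + (-5)**2 = -3 + 25 = 22)
-88*Q(v(-2), 6 - 1*2) = -88*22 = -1936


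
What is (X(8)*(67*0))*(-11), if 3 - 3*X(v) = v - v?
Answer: 0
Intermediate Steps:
X(v) = 1 (X(v) = 1 - (v - v)/3 = 1 - ⅓*0 = 1 + 0 = 1)
(X(8)*(67*0))*(-11) = (1*(67*0))*(-11) = (1*0)*(-11) = 0*(-11) = 0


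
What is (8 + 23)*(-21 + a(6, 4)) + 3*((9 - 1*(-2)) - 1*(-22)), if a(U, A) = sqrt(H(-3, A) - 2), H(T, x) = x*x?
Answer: -552 + 31*sqrt(14) ≈ -436.01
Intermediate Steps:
H(T, x) = x**2
a(U, A) = sqrt(-2 + A**2) (a(U, A) = sqrt(A**2 - 2) = sqrt(-2 + A**2))
(8 + 23)*(-21 + a(6, 4)) + 3*((9 - 1*(-2)) - 1*(-22)) = (8 + 23)*(-21 + sqrt(-2 + 4**2)) + 3*((9 - 1*(-2)) - 1*(-22)) = 31*(-21 + sqrt(-2 + 16)) + 3*((9 + 2) + 22) = 31*(-21 + sqrt(14)) + 3*(11 + 22) = (-651 + 31*sqrt(14)) + 3*33 = (-651 + 31*sqrt(14)) + 99 = -552 + 31*sqrt(14)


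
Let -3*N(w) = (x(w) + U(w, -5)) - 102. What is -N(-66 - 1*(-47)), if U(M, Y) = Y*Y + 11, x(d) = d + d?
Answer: -104/3 ≈ -34.667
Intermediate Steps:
x(d) = 2*d
U(M, Y) = 11 + Y² (U(M, Y) = Y² + 11 = 11 + Y²)
N(w) = 22 - 2*w/3 (N(w) = -((2*w + (11 + (-5)²)) - 102)/3 = -((2*w + (11 + 25)) - 102)/3 = -((2*w + 36) - 102)/3 = -((36 + 2*w) - 102)/3 = -(-66 + 2*w)/3 = 22 - 2*w/3)
-N(-66 - 1*(-47)) = -(22 - 2*(-66 - 1*(-47))/3) = -(22 - 2*(-66 + 47)/3) = -(22 - ⅔*(-19)) = -(22 + 38/3) = -1*104/3 = -104/3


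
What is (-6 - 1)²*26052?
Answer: 1276548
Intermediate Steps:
(-6 - 1)²*26052 = (-7)²*26052 = 49*26052 = 1276548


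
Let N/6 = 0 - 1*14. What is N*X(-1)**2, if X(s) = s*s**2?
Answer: -84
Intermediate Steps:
X(s) = s**3
N = -84 (N = 6*(0 - 1*14) = 6*(0 - 14) = 6*(-14) = -84)
N*X(-1)**2 = -84*((-1)**3)**2 = -84*(-1)**2 = -84*1 = -84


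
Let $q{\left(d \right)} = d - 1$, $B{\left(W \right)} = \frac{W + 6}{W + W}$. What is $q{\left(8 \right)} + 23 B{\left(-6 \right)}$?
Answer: $7$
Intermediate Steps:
$B{\left(W \right)} = \frac{6 + W}{2 W}$
$q{\left(d \right)} = -1 + d$
$q{\left(8 \right)} + 23 B{\left(-6 \right)} = \left(-1 + 8\right) + 23 \frac{6 - 6}{2 \left(-6\right)} = 7 + 23 \cdot \frac{1}{2} \left(- \frac{1}{6}\right) 0 = 7 + 23 \cdot 0 = 7 + 0 = 7$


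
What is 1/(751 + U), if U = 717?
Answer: 1/1468 ≈ 0.00068120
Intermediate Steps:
1/(751 + U) = 1/(751 + 717) = 1/1468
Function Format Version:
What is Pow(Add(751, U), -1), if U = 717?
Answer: Rational(1, 1468) ≈ 0.00068120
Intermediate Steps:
Pow(Add(751, U), -1) = Pow(Add(751, 717), -1) = Pow(1468, -1) = Rational(1, 1468)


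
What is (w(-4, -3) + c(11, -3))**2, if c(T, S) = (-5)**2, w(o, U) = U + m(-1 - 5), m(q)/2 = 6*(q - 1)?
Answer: 3844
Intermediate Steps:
m(q) = -12 + 12*q (m(q) = 2*(6*(q - 1)) = 2*(6*(-1 + q)) = 2*(-6 + 6*q) = -12 + 12*q)
w(o, U) = -84 + U (w(o, U) = U + (-12 + 12*(-1 - 5)) = U + (-12 + 12*(-6)) = U + (-12 - 72) = U - 84 = -84 + U)
c(T, S) = 25
(w(-4, -3) + c(11, -3))**2 = ((-84 - 3) + 25)**2 = (-87 + 25)**2 = (-62)**2 = 3844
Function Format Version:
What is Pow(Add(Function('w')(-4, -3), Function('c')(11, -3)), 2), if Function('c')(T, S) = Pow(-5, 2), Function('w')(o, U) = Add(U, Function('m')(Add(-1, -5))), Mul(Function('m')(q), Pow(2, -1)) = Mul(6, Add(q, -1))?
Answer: 3844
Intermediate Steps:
Function('m')(q) = Add(-12, Mul(12, q)) (Function('m')(q) = Mul(2, Mul(6, Add(q, -1))) = Mul(2, Mul(6, Add(-1, q))) = Mul(2, Add(-6, Mul(6, q))) = Add(-12, Mul(12, q)))
Function('w')(o, U) = Add(-84, U) (Function('w')(o, U) = Add(U, Add(-12, Mul(12, Add(-1, -5)))) = Add(U, Add(-12, Mul(12, -6))) = Add(U, Add(-12, -72)) = Add(U, -84) = Add(-84, U))
Function('c')(T, S) = 25
Pow(Add(Function('w')(-4, -3), Function('c')(11, -3)), 2) = Pow(Add(Add(-84, -3), 25), 2) = Pow(Add(-87, 25), 2) = Pow(-62, 2) = 3844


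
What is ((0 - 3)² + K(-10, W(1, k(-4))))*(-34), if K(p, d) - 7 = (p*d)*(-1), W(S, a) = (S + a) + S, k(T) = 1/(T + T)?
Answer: -2363/2 ≈ -1181.5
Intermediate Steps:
k(T) = 1/(2*T)
W(S, a) = a + 2*S
K(p, d) = 7 - d*p (K(p, d) = 7 + (p*d)*(-1) = 7 + (d*p)*(-1) = 7 - d*p)
((0 - 3)² + K(-10, W(1, k(-4))))*(-34) = ((0 - 3)² + (7 - 1*((½)/(-4) + 2*1)*(-10)))*(-34) = ((-3)² + (7 - 1*((½)*(-¼) + 2)*(-10)))*(-34) = (9 + (7 - 1*(-⅛ + 2)*(-10)))*(-34) = (9 + (7 - 1*15/8*(-10)))*(-34) = (9 + (7 + 75/4))*(-34) = (9 + 103/4)*(-34) = (139/4)*(-34) = -2363/2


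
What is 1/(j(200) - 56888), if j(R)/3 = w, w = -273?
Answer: -1/57707 ≈ -1.7329e-5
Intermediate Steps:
j(R) = -819 (j(R) = 3*(-273) = -819)
1/(j(200) - 56888) = 1/(-819 - 56888) = 1/(-57707) = -1/57707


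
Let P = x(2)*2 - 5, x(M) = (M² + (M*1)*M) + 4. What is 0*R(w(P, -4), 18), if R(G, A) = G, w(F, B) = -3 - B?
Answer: 0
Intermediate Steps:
x(M) = 4 + 2*M² (x(M) = (M² + M*M) + 4 = (M² + M²) + 4 = 2*M² + 4 = 4 + 2*M²)
P = 19 (P = (4 + 2*2²)*2 - 5 = (4 + 2*4)*2 - 5 = (4 + 8)*2 - 5 = 12*2 - 5 = 24 - 5 = 19)
0*R(w(P, -4), 18) = 0*(-3 - 1*(-4)) = 0*(-3 + 4) = 0*1 = 0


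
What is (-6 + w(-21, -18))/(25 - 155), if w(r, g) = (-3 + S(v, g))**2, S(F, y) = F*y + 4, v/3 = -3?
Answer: -26563/130 ≈ -204.33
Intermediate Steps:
v = -9 (v = 3*(-3) = -9)
S(F, y) = 4 + F*y
w(r, g) = (1 - 9*g)**2 (w(r, g) = (-3 + (4 - 9*g))**2 = (1 - 9*g)**2)
(-6 + w(-21, -18))/(25 - 155) = (-6 + (-1 + 9*(-18))**2)/(25 - 155) = (-6 + (-1 - 162)**2)/(-130) = (-6 + (-163)**2)*(-1/130) = (-6 + 26569)*(-1/130) = 26563*(-1/130) = -26563/130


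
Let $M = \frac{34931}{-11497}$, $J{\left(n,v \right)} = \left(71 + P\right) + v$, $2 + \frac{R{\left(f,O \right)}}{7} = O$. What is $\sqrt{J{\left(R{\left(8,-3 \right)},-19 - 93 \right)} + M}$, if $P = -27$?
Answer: $\frac{i \sqrt{9389910319}}{11497} \approx 8.4284 i$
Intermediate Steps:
$R{\left(f,O \right)} = -14 + 7 O$
$J{\left(n,v \right)} = 44 + v$ ($J{\left(n,v \right)} = \left(71 - 27\right) + v = 44 + v$)
$M = - \frac{34931}{11497}$ ($M = 34931 \left(- \frac{1}{11497}\right) = - \frac{34931}{11497} \approx -3.0383$)
$\sqrt{J{\left(R{\left(8,-3 \right)},-19 - 93 \right)} + M} = \sqrt{\left(44 - 112\right) - \frac{34931}{11497}} = \sqrt{-68 - \frac{34931}{11497}} = \sqrt{- \frac{816727}{11497}} = \frac{i \sqrt{9389910319}}{11497}$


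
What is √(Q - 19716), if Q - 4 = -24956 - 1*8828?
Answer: 6*I*√1486 ≈ 231.29*I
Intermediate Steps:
Q = -33780 (Q = 4 + (-24956 - 1*8828) = 4 + (-24956 - 8828) = 4 - 33784 = -33780)
√(Q - 19716) = √(-33780 - 19716) = √(-53496) = 6*I*√1486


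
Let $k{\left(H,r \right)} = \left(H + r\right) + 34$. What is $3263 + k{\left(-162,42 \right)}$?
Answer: $3177$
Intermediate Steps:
$k{\left(H,r \right)} = 34 + H + r$
$3263 + k{\left(-162,42 \right)} = 3263 + \left(34 - 162 + 42\right) = 3263 - 86 = 3177$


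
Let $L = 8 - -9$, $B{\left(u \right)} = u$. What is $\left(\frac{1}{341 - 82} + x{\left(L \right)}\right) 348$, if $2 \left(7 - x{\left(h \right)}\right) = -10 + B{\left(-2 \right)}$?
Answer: $\frac{1172064}{259} \approx 4525.3$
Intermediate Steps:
$L = 17$ ($L = 8 + 9 = 17$)
$x{\left(h \right)} = 13$ ($x{\left(h \right)} = 7 - \frac{-10 - 2}{2} = 7 - -6 = 7 + 6 = 13$)
$\left(\frac{1}{341 - 82} + x{\left(L \right)}\right) 348 = \left(\frac{1}{341 - 82} + 13\right) 348 = \left(\frac{1}{259} + 13\right) 348 = \frac{3368}{259} \cdot 348 = \frac{1172064}{259}$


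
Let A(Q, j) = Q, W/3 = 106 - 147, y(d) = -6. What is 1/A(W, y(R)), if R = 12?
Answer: -1/123 ≈ -0.0081301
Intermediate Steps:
W = -123 (W = 3*(106 - 147) = 3*(-41) = -123)
1/A(W, y(R)) = 1/(-123) = -1/123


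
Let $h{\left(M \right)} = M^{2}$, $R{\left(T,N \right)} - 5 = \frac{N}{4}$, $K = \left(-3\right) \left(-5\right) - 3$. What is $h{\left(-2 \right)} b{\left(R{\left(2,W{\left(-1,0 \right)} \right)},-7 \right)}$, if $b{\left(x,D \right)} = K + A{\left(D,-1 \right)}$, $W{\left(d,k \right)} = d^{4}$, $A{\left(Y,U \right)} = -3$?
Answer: $36$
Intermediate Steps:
$K = 12$ ($K = 15 - 3 = 12$)
$R{\left(T,N \right)} = 5 + \frac{N}{4}$
$b{\left(x,D \right)} = 9$ ($b{\left(x,D \right)} = 12 - 3 = 9$)
$h{\left(-2 \right)} b{\left(R{\left(2,W{\left(-1,0 \right)} \right)},-7 \right)} = \left(-2\right)^{2} \cdot 9 = 4 \cdot 9 = 36$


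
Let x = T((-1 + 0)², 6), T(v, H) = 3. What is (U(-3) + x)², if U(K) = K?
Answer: 0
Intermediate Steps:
x = 3
(U(-3) + x)² = (-3 + 3)² = 0² = 0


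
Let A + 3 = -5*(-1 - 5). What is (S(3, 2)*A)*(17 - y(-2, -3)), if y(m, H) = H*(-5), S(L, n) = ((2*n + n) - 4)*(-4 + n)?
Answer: -216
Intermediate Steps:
A = 27 (A = -3 - 5*(-1 - 5) = -3 - 5*(-6) = -3 + 30 = 27)
S(L, n) = (-4 + n)*(-4 + 3*n) (S(L, n) = (3*n - 4)*(-4 + n) = (-4 + 3*n)*(-4 + n) = (-4 + n)*(-4 + 3*n))
y(m, H) = -5*H
(S(3, 2)*A)*(17 - y(-2, -3)) = ((16 - 16*2 + 3*2²)*27)*(17 - (-5)*(-3)) = ((16 - 32 + 3*4)*27)*(17 - 1*15) = ((16 - 32 + 12)*27)*(17 - 15) = -4*27*2 = -108*2 = -216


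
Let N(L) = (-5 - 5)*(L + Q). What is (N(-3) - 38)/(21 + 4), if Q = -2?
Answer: 12/25 ≈ 0.48000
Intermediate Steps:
N(L) = 20 - 10*L (N(L) = (-5 - 5)*(L - 2) = -10*(-2 + L) = 20 - 10*L)
(N(-3) - 38)/(21 + 4) = ((20 - 10*(-3)) - 38)/(21 + 4) = ((20 + 30) - 38)/25 = (50 - 38)/25 = (1/25)*12 = 12/25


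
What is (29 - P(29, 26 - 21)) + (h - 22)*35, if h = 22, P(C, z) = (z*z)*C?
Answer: -696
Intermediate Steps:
P(C, z) = C*z² (P(C, z) = z²*C = C*z²)
(29 - P(29, 26 - 21)) + (h - 22)*35 = (29 - 29*(26 - 21)²) + (22 - 22)*35 = (29 - 29*5²) + 0*35 = (29 - 29*25) + 0 = (29 - 1*725) + 0 = (29 - 725) + 0 = -696 + 0 = -696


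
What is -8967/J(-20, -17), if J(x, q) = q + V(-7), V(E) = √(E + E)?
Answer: 50813/101 + 2989*I*√14/101 ≈ 503.1 + 110.73*I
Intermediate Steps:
V(E) = √2*√E (V(E) = √(2*E) = √2*√E)
J(x, q) = q + I*√14 (J(x, q) = q + √2*√(-7) = q + √2*(I*√7) = q + I*√14)
-8967/J(-20, -17) = -8967/(-17 + I*√14)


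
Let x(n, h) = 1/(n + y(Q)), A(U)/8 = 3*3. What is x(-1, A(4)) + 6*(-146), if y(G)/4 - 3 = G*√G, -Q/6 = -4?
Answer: -193651199/221063 + 192*√6/221063 ≈ -876.00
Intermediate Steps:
A(U) = 72 (A(U) = 8*(3*3) = 8*9 = 72)
Q = 24 (Q = -6*(-4) = 24)
y(G) = 12 + 4*G^(3/2) (y(G) = 12 + 4*(G*√G) = 12 + 4*G^(3/2))
x(n, h) = 1/(12 + n + 192*√6) (x(n, h) = 1/(n + (12 + 4*24^(3/2))) = 1/(n + (12 + 4*(48*√6))) = 1/(n + (12 + 192*√6)) = 1/(12 + n + 192*√6))
x(-1, A(4)) + 6*(-146) = 1/(12 - 1 + 192*√6) + 6*(-146) = 1/(11 + 192*√6) - 876 = -876 + 1/(11 + 192*√6)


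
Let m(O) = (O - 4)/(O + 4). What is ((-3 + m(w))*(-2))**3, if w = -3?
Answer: 8000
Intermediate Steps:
m(O) = (-4 + O)/(4 + O)
((-3 + m(w))*(-2))**3 = ((-3 + (-4 - 3)/(4 - 3))*(-2))**3 = ((-3 - 7/1)*(-2))**3 = ((-3 + 1*(-7))*(-2))**3 = ((-3 - 7)*(-2))**3 = (-10*(-2))**3 = 20**3 = 8000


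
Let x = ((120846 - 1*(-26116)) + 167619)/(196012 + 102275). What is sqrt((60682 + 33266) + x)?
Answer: sqrt(928792195457951)/99429 ≈ 306.51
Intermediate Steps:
x = 314581/298287 (x = ((120846 + 26116) + 167619)/298287 = (146962 + 167619)*(1/298287) = 314581*(1/298287) = 314581/298287 ≈ 1.0546)
sqrt((60682 + 33266) + x) = sqrt((60682 + 33266) + 314581/298287) = sqrt(93948 + 314581/298287) = sqrt(28023781657/298287) = sqrt(928792195457951)/99429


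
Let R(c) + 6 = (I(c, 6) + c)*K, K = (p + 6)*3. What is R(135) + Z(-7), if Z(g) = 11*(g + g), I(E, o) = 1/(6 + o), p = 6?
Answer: 4703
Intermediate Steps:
Z(g) = 22*g (Z(g) = 11*(2*g) = 22*g)
K = 36 (K = (6 + 6)*3 = 12*3 = 36)
R(c) = -3 + 36*c (R(c) = -6 + (1/(6 + 6) + c)*36 = -6 + (1/12 + c)*36 = -6 + (3 + 36*c) = -3 + 36*c)
R(135) + Z(-7) = (-3 + 36*135) + 22*(-7) = (-3 + 4860) - 154 = 4857 - 154 = 4703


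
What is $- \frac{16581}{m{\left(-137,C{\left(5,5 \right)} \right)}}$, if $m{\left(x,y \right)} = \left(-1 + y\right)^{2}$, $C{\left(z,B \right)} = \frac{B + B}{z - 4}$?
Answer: $- \frac{5527}{27} \approx -204.7$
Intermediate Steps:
$C{\left(z,B \right)} = \frac{2 B}{-4 + z}$
$- \frac{16581}{m{\left(-137,C{\left(5,5 \right)} \right)}} = - \frac{16581}{\left(-1 + 2 \cdot 5 \frac{1}{-4 + 5}\right)^{2}} = - \frac{16581}{\left(-1 + 2 \cdot 5 \cdot 1^{-1}\right)^{2}} = - \frac{16581}{\left(-1 + 2 \cdot 5 \cdot 1\right)^{2}} = - \frac{16581}{\left(-1 + 10\right)^{2}} = - \frac{16581}{9^{2}} = - \frac{16581}{81} = \left(-16581\right) \frac{1}{81} = - \frac{5527}{27}$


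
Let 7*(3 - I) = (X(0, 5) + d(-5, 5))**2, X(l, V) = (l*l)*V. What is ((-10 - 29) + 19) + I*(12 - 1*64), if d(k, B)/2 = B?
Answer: 3968/7 ≈ 566.86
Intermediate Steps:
d(k, B) = 2*B
X(l, V) = V*l**2 (X(l, V) = l**2*V = V*l**2)
I = -79/7 (I = 3 - (5*0**2 + 2*5)**2/7 = 3 - (5*0 + 10)**2/7 = 3 - (0 + 10)**2/7 = 3 - 1/7*10**2 = 3 - 1/7*100 = 3 - 100/7 = -79/7 ≈ -11.286)
((-10 - 29) + 19) + I*(12 - 1*64) = ((-10 - 29) + 19) - 79*(12 - 1*64)/7 = (-39 + 19) - 79*(12 - 64)/7 = -20 - 79/7*(-52) = -20 + 4108/7 = 3968/7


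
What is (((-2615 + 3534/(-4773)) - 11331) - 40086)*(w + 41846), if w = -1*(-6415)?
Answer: -4148809469490/1591 ≈ -2.6077e+9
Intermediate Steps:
w = 6415
(((-2615 + 3534/(-4773)) - 11331) - 40086)*(w + 41846) = (((-2615 + 3534/(-4773)) - 11331) - 40086)*(6415 + 41846) = (((-2615 + 3534*(-1/4773)) - 11331) - 40086)*48261 = (((-2615 - 1178/1591) - 11331) - 40086)*48261 = ((-4161643/1591 - 11331) - 40086)*48261 = (-22189264/1591 - 40086)*48261 = -85966090/1591*48261 = -4148809469490/1591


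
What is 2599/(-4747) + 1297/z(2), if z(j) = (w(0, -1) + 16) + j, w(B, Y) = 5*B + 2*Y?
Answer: 6115275/75952 ≈ 80.515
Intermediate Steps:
w(B, Y) = 2*Y + 5*B
z(j) = 14 + j (z(j) = ((2*(-1) + 5*0) + 16) + j = ((-2 + 0) + 16) + j = (-2 + 16) + j = 14 + j)
2599/(-4747) + 1297/z(2) = 2599/(-4747) + 1297/(14 + 2) = 2599*(-1/4747) + 1297/16 = -2599/4747 + 1297*(1/16) = -2599/4747 + 1297/16 = 6115275/75952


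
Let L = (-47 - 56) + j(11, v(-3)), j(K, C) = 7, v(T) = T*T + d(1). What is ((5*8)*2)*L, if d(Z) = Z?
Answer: -7680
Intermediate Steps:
v(T) = 1 + T² (v(T) = T*T + 1 = T² + 1 = 1 + T²)
L = -96 (L = (-47 - 56) + 7 = -103 + 7 = -96)
((5*8)*2)*L = ((5*8)*2)*(-96) = (40*2)*(-96) = 80*(-96) = -7680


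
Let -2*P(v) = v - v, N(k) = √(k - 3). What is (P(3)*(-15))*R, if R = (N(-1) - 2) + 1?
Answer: 0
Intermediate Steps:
N(k) = √(-3 + k)
P(v) = 0 (P(v) = -(v - v)/2 = -½*0 = 0)
R = -1 + 2*I (R = (√(-3 - 1) - 2) + 1 = (√(-4) - 2) + 1 = (2*I - 2) + 1 = (-2 + 2*I) + 1 = -1 + 2*I ≈ -1.0 + 2.0*I)
(P(3)*(-15))*R = (0*(-15))*(-1 + 2*I) = 0*(-1 + 2*I) = 0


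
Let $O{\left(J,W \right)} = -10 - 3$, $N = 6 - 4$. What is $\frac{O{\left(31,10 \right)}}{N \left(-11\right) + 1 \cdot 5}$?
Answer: $\frac{13}{17} \approx 0.76471$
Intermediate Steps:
$N = 2$
$O{\left(J,W \right)} = -13$ ($O{\left(J,W \right)} = -10 - 3 = -13$)
$\frac{O{\left(31,10 \right)}}{N \left(-11\right) + 1 \cdot 5} = - \frac{13}{2 \left(-11\right) + 1 \cdot 5} = - \frac{13}{-22 + 5} = - \frac{13}{-17} = \left(-13\right) \left(- \frac{1}{17}\right) = \frac{13}{17}$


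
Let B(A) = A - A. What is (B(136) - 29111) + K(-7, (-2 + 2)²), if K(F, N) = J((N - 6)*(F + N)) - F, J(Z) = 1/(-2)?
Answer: -58209/2 ≈ -29105.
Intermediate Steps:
J(Z) = -½
K(F, N) = -½ - F
B(A) = 0
(B(136) - 29111) + K(-7, (-2 + 2)²) = (0 - 29111) + (-½ - 1*(-7)) = -29111 + (-½ + 7) = -29111 + 13/2 = -58209/2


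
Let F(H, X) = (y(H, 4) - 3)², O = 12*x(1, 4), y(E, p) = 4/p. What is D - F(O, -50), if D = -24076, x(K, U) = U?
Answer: -24080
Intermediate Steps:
O = 48 (O = 12*4 = 48)
F(H, X) = 4 (F(H, X) = (4/4 - 3)² = (4*(¼) - 3)² = (1 - 3)² = (-2)² = 4)
D - F(O, -50) = -24076 - 1*4 = -24076 - 4 = -24080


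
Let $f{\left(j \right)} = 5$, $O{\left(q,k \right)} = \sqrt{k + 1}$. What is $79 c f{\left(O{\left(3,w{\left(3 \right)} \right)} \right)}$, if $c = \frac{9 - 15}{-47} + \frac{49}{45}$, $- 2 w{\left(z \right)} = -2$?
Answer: $\frac{203267}{423} \approx 480.54$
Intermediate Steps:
$w{\left(z \right)} = 1$ ($w{\left(z \right)} = \left(- \frac{1}{2}\right) \left(-2\right) = 1$)
$O{\left(q,k \right)} = \sqrt{1 + k}$
$c = \frac{2573}{2115}$ ($c = \left(9 - 15\right) \left(- \frac{1}{47}\right) + 49 \cdot \frac{1}{45} = \left(-6\right) \left(- \frac{1}{47}\right) + \frac{49}{45} = \frac{6}{47} + \frac{49}{45} = \frac{2573}{2115} \approx 1.2165$)
$79 c f{\left(O{\left(3,w{\left(3 \right)} \right)} \right)} = 79 \cdot \frac{2573}{2115} \cdot 5 = \frac{203267}{2115} \cdot 5 = \frac{203267}{423}$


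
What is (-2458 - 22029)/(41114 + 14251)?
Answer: -24487/55365 ≈ -0.44228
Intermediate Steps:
(-2458 - 22029)/(41114 + 14251) = -24487/55365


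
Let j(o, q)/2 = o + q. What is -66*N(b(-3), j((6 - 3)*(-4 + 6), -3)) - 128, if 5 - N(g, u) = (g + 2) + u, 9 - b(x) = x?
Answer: 862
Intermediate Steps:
b(x) = 9 - x
j(o, q) = 2*o + 2*q (j(o, q) = 2*(o + q) = 2*o + 2*q)
N(g, u) = 3 - g - u (N(g, u) = 5 - ((g + 2) + u) = 5 - ((2 + g) + u) = 5 - (2 + g + u) = 5 + (-2 - g - u) = 3 - g - u)
-66*N(b(-3), j((6 - 3)*(-4 + 6), -3)) - 128 = -66*(3 - (9 - 1*(-3)) - (2*((6 - 3)*(-4 + 6)) + 2*(-3))) - 128 = -66*(3 - (9 + 3) - (2*(3*2) - 6)) - 128 = -66*(3 - 1*12 - (2*6 - 6)) - 128 = -66*(3 - 12 - (12 - 6)) - 128 = -66*(3 - 12 - 1*6) - 128 = -66*(3 - 12 - 6) - 128 = -66*(-15) - 128 = 990 - 128 = 862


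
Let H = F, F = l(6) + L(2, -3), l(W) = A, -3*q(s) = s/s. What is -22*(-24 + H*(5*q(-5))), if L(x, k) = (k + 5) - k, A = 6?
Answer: 2794/3 ≈ 931.33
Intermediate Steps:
q(s) = -⅓ (q(s) = -s/(3*s) = -⅓*1 = -⅓)
L(x, k) = 5 (L(x, k) = (5 + k) - k = 5)
l(W) = 6
F = 11 (F = 6 + 5 = 11)
H = 11
-22*(-24 + H*(5*q(-5))) = -22*(-24 + 11*(5*(-⅓))) = -22*(-24 + 11*(-5/3)) = -22*(-24 - 55/3) = -22*(-127/3) = 2794/3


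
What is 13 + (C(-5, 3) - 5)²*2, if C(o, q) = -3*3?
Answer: 405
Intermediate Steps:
C(o, q) = -9
13 + (C(-5, 3) - 5)²*2 = 13 + (-9 - 5)²*2 = 13 + (-14)²*2 = 13 + 196*2 = 13 + 392 = 405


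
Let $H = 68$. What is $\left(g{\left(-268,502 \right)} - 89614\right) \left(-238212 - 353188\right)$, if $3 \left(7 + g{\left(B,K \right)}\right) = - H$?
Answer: $\frac{159045793400}{3} \approx 5.3015 \cdot 10^{10}$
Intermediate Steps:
$g{\left(B,K \right)} = - \frac{89}{3}$ ($g{\left(B,K \right)} = -7 + \frac{\left(-1\right) 68}{3} = -7 + \frac{1}{3} \left(-68\right) = -7 - \frac{68}{3} = - \frac{89}{3}$)
$\left(g{\left(-268,502 \right)} - 89614\right) \left(-238212 - 353188\right) = \left(- \frac{89}{3} - 89614\right) \left(-238212 - 353188\right) = \left(- \frac{268931}{3}\right) \left(-591400\right) = \frac{159045793400}{3}$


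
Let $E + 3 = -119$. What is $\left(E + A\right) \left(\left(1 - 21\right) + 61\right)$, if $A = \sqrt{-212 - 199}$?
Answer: $-5002 + 41 i \sqrt{411} \approx -5002.0 + 831.2 i$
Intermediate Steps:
$E = -122$ ($E = -3 - 119 = -122$)
$A = i \sqrt{411}$ ($A = \sqrt{-411} = i \sqrt{411} \approx 20.273 i$)
$\left(E + A\right) \left(\left(1 - 21\right) + 61\right) = \left(-122 + i \sqrt{411}\right) \left(\left(1 - 21\right) + 61\right) = \left(-122 + i \sqrt{411}\right) \left(-20 + 61\right) = \left(-122 + i \sqrt{411}\right) 41 = -5002 + 41 i \sqrt{411}$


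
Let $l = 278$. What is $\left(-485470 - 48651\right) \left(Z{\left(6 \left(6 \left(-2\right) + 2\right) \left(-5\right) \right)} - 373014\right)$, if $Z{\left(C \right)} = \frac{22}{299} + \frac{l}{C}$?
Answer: $\frac{8935648328423719}{44850} \approx 1.9923 \cdot 10^{11}$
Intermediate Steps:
$Z{\left(C \right)} = \frac{22}{299} + \frac{278}{C}$
$\left(-485470 - 48651\right) \left(Z{\left(6 \left(6 \left(-2\right) + 2\right) \left(-5\right) \right)} - 373014\right) = \left(-485470 - 48651\right) \left(\left(\frac{22}{299} + \frac{278}{6 \left(6 \left(-2\right) + 2\right) \left(-5\right)}\right) - 373014\right) = - 534121 \left(\left(\frac{22}{299} + \frac{278}{6 \left(-12 + 2\right) \left(-5\right)}\right) - 373014\right) = - 534121 \left(\left(\frac{22}{299} + \frac{278}{6 \left(-10\right) \left(-5\right)}\right) - 373014\right) = - 534121 \left(\left(\frac{22}{299} + \frac{278}{\left(-60\right) \left(-5\right)}\right) - 373014\right) = - 534121 \left(\left(\frac{22}{299} + \frac{278}{300}\right) - 373014\right) = - 534121 \left(\left(\frac{22}{299} + 278 \cdot \frac{1}{300}\right) - 373014\right) = - 534121 \left(\left(\frac{22}{299} + \frac{139}{150}\right) - 373014\right) = - 534121 \left(\frac{44861}{44850} - 373014\right) = \left(-534121\right) \left(- \frac{16729633039}{44850}\right) = \frac{8935648328423719}{44850}$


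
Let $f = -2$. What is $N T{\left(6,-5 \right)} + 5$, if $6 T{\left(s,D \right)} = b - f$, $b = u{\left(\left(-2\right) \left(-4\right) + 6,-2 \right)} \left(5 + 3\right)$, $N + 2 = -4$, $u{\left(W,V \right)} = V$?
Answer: $19$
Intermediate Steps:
$N = -6$ ($N = -2 - 4 = -6$)
$b = -16$ ($b = - 2 \left(5 + 3\right) = \left(-2\right) 8 = -16$)
$T{\left(s,D \right)} = - \frac{7}{3}$ ($T{\left(s,D \right)} = \frac{-16 - -2}{6} = \frac{-16 + 2}{6} = \frac{1}{6} \left(-14\right) = - \frac{7}{3}$)
$N T{\left(6,-5 \right)} + 5 = \left(-6\right) \left(- \frac{7}{3}\right) + 5 = 14 + 5 = 19$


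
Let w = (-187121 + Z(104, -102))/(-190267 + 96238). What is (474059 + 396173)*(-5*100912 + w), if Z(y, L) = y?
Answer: -13762163646593912/31343 ≈ -4.3908e+11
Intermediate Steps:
w = 62339/31343 (w = (-187121 + 104)/(-190267 + 96238) = -187017/(-94029) = -187017*(-1/94029) = 62339/31343 ≈ 1.9889)
(474059 + 396173)*(-5*100912 + w) = (474059 + 396173)*(-5*100912 + 62339/31343) = 870232*(-504560 + 62339/31343) = 870232*(-15814361741/31343) = -13762163646593912/31343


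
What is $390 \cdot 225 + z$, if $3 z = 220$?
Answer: $\frac{263470}{3} \approx 87823.0$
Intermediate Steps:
$z = \frac{220}{3}$ ($z = \frac{1}{3} \cdot 220 = \frac{220}{3} \approx 73.333$)
$390 \cdot 225 + z = 390 \cdot 225 + \frac{220}{3} = 87750 + \frac{220}{3} = \frac{263470}{3}$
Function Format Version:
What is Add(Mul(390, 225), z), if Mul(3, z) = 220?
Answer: Rational(263470, 3) ≈ 87823.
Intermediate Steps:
z = Rational(220, 3) (z = Mul(Rational(1, 3), 220) = Rational(220, 3) ≈ 73.333)
Add(Mul(390, 225), z) = Add(Mul(390, 225), Rational(220, 3)) = Add(87750, Rational(220, 3)) = Rational(263470, 3)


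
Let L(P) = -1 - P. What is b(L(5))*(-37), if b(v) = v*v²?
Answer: 7992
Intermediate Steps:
b(v) = v³
b(L(5))*(-37) = (-1 - 1*5)³*(-37) = (-1 - 5)³*(-37) = (-6)³*(-37) = -216*(-37) = 7992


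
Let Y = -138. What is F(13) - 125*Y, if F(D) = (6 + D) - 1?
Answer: 17268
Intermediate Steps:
F(D) = 5 + D
F(13) - 125*Y = (5 + 13) - 125*(-138) = 18 + 17250 = 17268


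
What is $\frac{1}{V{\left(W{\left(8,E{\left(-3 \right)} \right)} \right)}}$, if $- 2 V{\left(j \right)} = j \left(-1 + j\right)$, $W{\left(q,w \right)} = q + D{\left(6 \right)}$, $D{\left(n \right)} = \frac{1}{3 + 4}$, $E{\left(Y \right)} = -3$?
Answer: $- \frac{49}{1425} \approx -0.034386$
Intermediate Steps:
$D{\left(n \right)} = \frac{1}{7}$
$W{\left(q,w \right)} = \frac{1}{7} + q$ ($W{\left(q,w \right)} = q + \frac{1}{7} = \frac{1}{7} + q$)
$V{\left(j \right)} = - \frac{j \left(-1 + j\right)}{2}$
$\frac{1}{V{\left(W{\left(8,E{\left(-3 \right)} \right)} \right)}} = \frac{1}{\frac{1}{2} \left(\frac{1}{7} + 8\right) \left(1 - \left(\frac{1}{7} + 8\right)\right)} = \frac{1}{\frac{1}{2} \cdot \frac{57}{7} \left(1 - \frac{57}{7}\right)} = \frac{1}{\frac{1}{2} \cdot \frac{57}{7} \left(- \frac{50}{7}\right)} = \frac{1}{- \frac{1425}{49}} = - \frac{49}{1425}$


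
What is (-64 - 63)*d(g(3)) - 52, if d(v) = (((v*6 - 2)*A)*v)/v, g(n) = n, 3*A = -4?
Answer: 7972/3 ≈ 2657.3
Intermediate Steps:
A = -4/3 (A = (⅓)*(-4) = -4/3 ≈ -1.3333)
d(v) = 8/3 - 8*v (d(v) = (((v*6 - 2)*(-4/3))*v)/v = (((6*v - 2)*(-4/3))*v)/v = (((-2 + 6*v)*(-4/3))*v)/v = ((8/3 - 8*v)*v)/v = (v*(8/3 - 8*v))/v = 8/3 - 8*v)
(-64 - 63)*d(g(3)) - 52 = (-64 - 63)*(8/3 - 8*3) - 52 = -127*(8/3 - 24) - 52 = -127*(-64/3) - 52 = 8128/3 - 52 = 7972/3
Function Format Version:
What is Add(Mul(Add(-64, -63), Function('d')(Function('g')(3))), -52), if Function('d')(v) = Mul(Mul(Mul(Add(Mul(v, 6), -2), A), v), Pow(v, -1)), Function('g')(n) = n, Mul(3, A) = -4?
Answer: Rational(7972, 3) ≈ 2657.3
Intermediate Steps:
A = Rational(-4, 3) (A = Mul(Rational(1, 3), -4) = Rational(-4, 3) ≈ -1.3333)
Function('d')(v) = Add(Rational(8, 3), Mul(-8, v)) (Function('d')(v) = Mul(Mul(Mul(Add(Mul(v, 6), -2), Rational(-4, 3)), v), Pow(v, -1)) = Mul(Mul(Mul(Add(Mul(6, v), -2), Rational(-4, 3)), v), Pow(v, -1)) = Mul(Mul(Mul(Add(-2, Mul(6, v)), Rational(-4, 3)), v), Pow(v, -1)) = Mul(Mul(Add(Rational(8, 3), Mul(-8, v)), v), Pow(v, -1)) = Mul(Mul(v, Add(Rational(8, 3), Mul(-8, v))), Pow(v, -1)) = Add(Rational(8, 3), Mul(-8, v)))
Add(Mul(Add(-64, -63), Function('d')(Function('g')(3))), -52) = Add(Mul(Add(-64, -63), Add(Rational(8, 3), Mul(-8, 3))), -52) = Add(Mul(-127, Add(Rational(8, 3), -24)), -52) = Add(Mul(-127, Rational(-64, 3)), -52) = Add(Rational(8128, 3), -52) = Rational(7972, 3)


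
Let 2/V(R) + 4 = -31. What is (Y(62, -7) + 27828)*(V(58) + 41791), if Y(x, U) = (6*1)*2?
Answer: 8144218944/7 ≈ 1.1635e+9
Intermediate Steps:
Y(x, U) = 12 (Y(x, U) = 6*2 = 12)
V(R) = -2/35 (V(R) = 2/(-4 - 31) = 2/(-35) = 2*(-1/35) = -2/35)
(Y(62, -7) + 27828)*(V(58) + 41791) = (12 + 27828)*(-2/35 + 41791) = 27840*(1462683/35) = 8144218944/7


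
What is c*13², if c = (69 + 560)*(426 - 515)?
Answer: -9460789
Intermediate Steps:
c = -55981 (c = 629*(-89) = -55981)
c*13² = -55981*13² = -55981*169 = -9460789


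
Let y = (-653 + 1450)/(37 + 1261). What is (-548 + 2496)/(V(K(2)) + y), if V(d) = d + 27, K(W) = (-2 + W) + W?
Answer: 2528504/38439 ≈ 65.780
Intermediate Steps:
K(W) = -2 + 2*W
V(d) = 27 + d
y = 797/1298 ≈ 0.61402
(-548 + 2496)/(V(K(2)) + y) = (-548 + 2496)/((27 + (-2 + 2*2)) + 797/1298) = 1948/((27 + (-2 + 4)) + 797/1298) = 1948/((27 + 2) + 797/1298) = 1948/(29 + 797/1298) = 1948/(38439/1298) = 1948*(1298/38439) = 2528504/38439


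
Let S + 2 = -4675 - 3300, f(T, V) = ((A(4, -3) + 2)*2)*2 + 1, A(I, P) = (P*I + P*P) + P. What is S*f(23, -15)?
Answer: 119655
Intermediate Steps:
A(I, P) = P + P**2 + I*P (A(I, P) = (I*P + P**2) + P = (P**2 + I*P) + P = P + P**2 + I*P)
f(T, V) = -15 (f(T, V) = ((-3*(1 + 4 - 3) + 2)*2)*2 + 1 = ((-3*2 + 2)*2)*2 + 1 = ((-6 + 2)*2)*2 + 1 = -4*2*2 + 1 = -8*2 + 1 = -16 + 1 = -15)
S = -7977 (S = -2 + (-4675 - 3300) = -2 - 7975 = -7977)
S*f(23, -15) = -7977*(-15) = 119655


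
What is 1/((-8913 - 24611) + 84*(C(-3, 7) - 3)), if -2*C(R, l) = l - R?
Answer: -1/34196 ≈ -2.9243e-5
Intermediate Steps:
C(R, l) = R/2 - l/2 (C(R, l) = -(l - R)/2 = R/2 - l/2)
1/((-8913 - 24611) + 84*(C(-3, 7) - 3)) = 1/((-8913 - 24611) + 84*(((1/2)*(-3) - 1/2*7) - 3)) = 1/(-33524 + 84*((-3/2 - 7/2) - 3)) = 1/(-33524 + 84*(-5 - 3)) = 1/(-33524 + 84*(-8)) = 1/(-33524 - 672) = 1/(-34196) = -1/34196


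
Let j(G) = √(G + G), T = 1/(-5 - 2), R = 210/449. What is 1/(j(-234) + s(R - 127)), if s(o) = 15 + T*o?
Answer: 163369997/7715189948 - 29635347*I*√13/7715189948 ≈ 0.021175 - 0.01385*I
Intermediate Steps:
R = 210/449 (R = 210*(1/449) = 210/449 ≈ 0.46771)
T = -⅐ (T = 1/(-7) = -⅐ ≈ -0.14286)
j(G) = √2*√G (j(G) = √(2*G) = √2*√G)
s(o) = 15 - o/7
1/(j(-234) + s(R - 127)) = 1/(√2*√(-234) + (15 - (210/449 - 127)/7)) = 1/(√2*(3*I*√26) + (15 - ⅐*(-56813/449))) = 1/(6*I*√13 + (15 + 56813/3143)) = 1/(6*I*√13 + 103958/3143) = 1/(103958/3143 + 6*I*√13)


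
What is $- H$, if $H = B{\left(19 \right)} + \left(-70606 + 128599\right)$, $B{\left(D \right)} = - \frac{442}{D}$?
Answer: $- \frac{1101425}{19} \approx -57970.0$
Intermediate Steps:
$H = \frac{1101425}{19}$ ($H = - \frac{442}{19} + \left(-70606 + 128599\right) = \left(-442\right) \frac{1}{19} + 57993 = - \frac{442}{19} + 57993 = \frac{1101425}{19} \approx 57970.0$)
$- H = \left(-1\right) \frac{1101425}{19} = - \frac{1101425}{19}$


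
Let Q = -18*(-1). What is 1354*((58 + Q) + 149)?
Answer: 304650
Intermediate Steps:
Q = 18
1354*((58 + Q) + 149) = 1354*((58 + 18) + 149) = 1354*(76 + 149) = 1354*225 = 304650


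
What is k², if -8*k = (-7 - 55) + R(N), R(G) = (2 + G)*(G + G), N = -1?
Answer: 64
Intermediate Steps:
R(G) = 2*G*(2 + G) (R(G) = (2 + G)*(2*G) = 2*G*(2 + G))
k = 8 (k = -((-7 - 55) + 2*(-1)*(2 - 1))/8 = -(-62 + 2*(-1)*1)/8 = -(-62 - 2)/8 = -⅛*(-64) = 8)
k² = 8² = 64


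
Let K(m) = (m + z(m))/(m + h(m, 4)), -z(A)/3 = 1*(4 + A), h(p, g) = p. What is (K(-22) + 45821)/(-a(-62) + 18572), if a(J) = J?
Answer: 504023/204974 ≈ 2.4590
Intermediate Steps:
z(A) = -12 - 3*A (z(A) = -3*(4 + A) = -12 - 3*A)
K(m) = (-12 - 2*m)/(2*m) (K(m) = (m + (-12 - 3*m))/(m + m) = (-12 - 2*m)/((2*m)) = (-12 - 2*m)*(1/(2*m)) = (-12 - 2*m)/(2*m))
(K(-22) + 45821)/(-a(-62) + 18572) = ((-6 - 1*(-22))/(-22) + 45821)/(-1*(-62) + 18572) = (-(-6 + 22)/22 + 45821)/(62 + 18572) = (-1/22*16 + 45821)/18634 = (-8/11 + 45821)*(1/18634) = (504023/11)*(1/18634) = 504023/204974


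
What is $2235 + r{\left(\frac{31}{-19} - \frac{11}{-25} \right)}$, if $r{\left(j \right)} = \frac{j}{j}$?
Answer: $2236$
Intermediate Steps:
$r{\left(j \right)} = 1$
$2235 + r{\left(\frac{31}{-19} - \frac{11}{-25} \right)} = 2235 + 1 = 2236$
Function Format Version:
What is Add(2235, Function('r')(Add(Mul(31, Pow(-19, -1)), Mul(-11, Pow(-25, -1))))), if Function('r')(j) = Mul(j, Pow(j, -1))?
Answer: 2236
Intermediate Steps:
Function('r')(j) = 1
Add(2235, Function('r')(Add(Mul(31, Pow(-19, -1)), Mul(-11, Pow(-25, -1))))) = Add(2235, 1) = 2236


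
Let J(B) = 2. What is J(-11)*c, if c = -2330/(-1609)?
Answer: 4660/1609 ≈ 2.8962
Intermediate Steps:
c = 2330/1609 (c = -2330*(-1/1609) = 2330/1609 ≈ 1.4481)
J(-11)*c = 2*(2330/1609) = 4660/1609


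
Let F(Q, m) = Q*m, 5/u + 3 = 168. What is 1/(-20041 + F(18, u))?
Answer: -11/220445 ≈ -4.9899e-5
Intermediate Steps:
u = 1/33 (u = 5/(-3 + 168) = 5/165 = 5*(1/165) = 1/33 ≈ 0.030303)
1/(-20041 + F(18, u)) = 1/(-20041 + 18*(1/33)) = 1/(-20041 + 6/11) = 1/(-220445/11) = -11/220445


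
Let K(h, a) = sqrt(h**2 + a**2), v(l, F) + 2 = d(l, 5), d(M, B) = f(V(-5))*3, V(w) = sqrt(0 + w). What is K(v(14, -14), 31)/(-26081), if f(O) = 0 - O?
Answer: -2*sqrt(230 + 3*I*sqrt(5))/26081 ≈ -0.0011631 - 1.6958e-5*I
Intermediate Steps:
V(w) = sqrt(w)
f(O) = -O
d(M, B) = -3*I*sqrt(5) (d(M, B) = -sqrt(-5)*3 = -I*sqrt(5)*3 = -3*I*sqrt(5))
v(l, F) = -2 - 3*I*sqrt(5)
K(h, a) = sqrt(a**2 + h**2)
K(v(14, -14), 31)/(-26081) = sqrt(31**2 + (-2 - 3*I*sqrt(5))**2)/(-26081) = sqrt(961 + (-2 - 3*I*sqrt(5))**2)*(-1/26081) = -sqrt(961 + (-2 - 3*I*sqrt(5))**2)/26081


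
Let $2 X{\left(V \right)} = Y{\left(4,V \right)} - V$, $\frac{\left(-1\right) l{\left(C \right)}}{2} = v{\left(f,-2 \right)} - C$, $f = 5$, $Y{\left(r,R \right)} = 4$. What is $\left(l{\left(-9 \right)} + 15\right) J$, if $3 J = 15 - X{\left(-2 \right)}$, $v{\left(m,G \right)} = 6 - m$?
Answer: $-20$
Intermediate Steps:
$l{\left(C \right)} = -2 + 2 C$ ($l{\left(C \right)} = - 2 \left(\left(6 - 5\right) - C\right) = - 2 \left(1 - C\right) = -2 + 2 C$)
$X{\left(V \right)} = 2 - \frac{V}{2}$ ($X{\left(V \right)} = \frac{4 - V}{2} = 2 - \frac{V}{2}$)
$J = 4$ ($J = \frac{15 - \left(2 - -1\right)}{3} = \frac{15 - \left(2 + 1\right)}{3} = \frac{15 - 3}{3} = \frac{1}{3} \cdot 12 = 4$)
$\left(l{\left(-9 \right)} + 15\right) J = \left(\left(-2 + 2 \left(-9\right)\right) + 15\right) 4 = \left(\left(-2 - 18\right) + 15\right) 4 = \left(-20 + 15\right) 4 = \left(-5\right) 4 = -20$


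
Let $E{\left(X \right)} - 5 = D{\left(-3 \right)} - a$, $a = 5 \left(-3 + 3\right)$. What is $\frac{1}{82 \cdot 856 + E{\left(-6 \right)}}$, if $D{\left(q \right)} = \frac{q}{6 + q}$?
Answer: $\frac{1}{70196} \approx 1.4246 \cdot 10^{-5}$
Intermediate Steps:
$a = 0$ ($a = 5 \cdot 0 = 0$)
$E{\left(X \right)} = 4$ ($E{\left(X \right)} = 5 - \frac{3}{6 - 3} = 5 + \left(- \frac{3}{3} + 0\right) = 5 + \left(\left(-3\right) \frac{1}{3} + 0\right) = 5 + \left(-1 + 0\right) = 5 - 1 = 4$)
$\frac{1}{82 \cdot 856 + E{\left(-6 \right)}} = \frac{1}{82 \cdot 856 + 4} = \frac{1}{70192 + 4} = \frac{1}{70196}$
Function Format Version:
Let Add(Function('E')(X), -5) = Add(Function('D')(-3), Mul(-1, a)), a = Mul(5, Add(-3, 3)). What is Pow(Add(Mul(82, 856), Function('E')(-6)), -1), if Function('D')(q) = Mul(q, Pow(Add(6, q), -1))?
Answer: Rational(1, 70196) ≈ 1.4246e-5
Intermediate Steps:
a = 0 (a = Mul(5, 0) = 0)
Function('E')(X) = 4 (Function('E')(X) = Add(5, Add(Mul(-3, Pow(Add(6, -3), -1)), Mul(-1, 0))) = Add(5, Add(Mul(-3, Pow(3, -1)), 0)) = Add(5, Add(Mul(-3, Rational(1, 3)), 0)) = Add(5, Add(-1, 0)) = Add(5, -1) = 4)
Pow(Add(Mul(82, 856), Function('E')(-6)), -1) = Pow(Add(Mul(82, 856), 4), -1) = Pow(Add(70192, 4), -1) = Pow(70196, -1) = Rational(1, 70196)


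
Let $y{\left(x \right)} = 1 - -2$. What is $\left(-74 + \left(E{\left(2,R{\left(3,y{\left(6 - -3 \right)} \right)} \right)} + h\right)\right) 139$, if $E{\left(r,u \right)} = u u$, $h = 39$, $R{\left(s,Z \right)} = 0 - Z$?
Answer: $-3614$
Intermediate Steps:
$y{\left(x \right)} = 3$ ($y{\left(x \right)} = 1 + 2 = 3$)
$R{\left(s,Z \right)} = - Z$
$E{\left(r,u \right)} = u^{2}$
$\left(-74 + \left(E{\left(2,R{\left(3,y{\left(6 - -3 \right)} \right)} \right)} + h\right)\right) 139 = \left(-74 + \left(\left(\left(-1\right) 3\right)^{2} + 39\right)\right) 139 = \left(-74 + \left(\left(-3\right)^{2} + 39\right)\right) 139 = \left(-74 + \left(9 + 39\right)\right) 139 = \left(-74 + 48\right) 139 = \left(-26\right) 139 = -3614$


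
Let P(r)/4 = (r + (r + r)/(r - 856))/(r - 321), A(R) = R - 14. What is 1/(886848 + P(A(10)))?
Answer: 5375/4766808264 ≈ 1.1276e-6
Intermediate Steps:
A(R) = -14 + R
P(r) = 4*(r + 2*r/(-856 + r))/(-321 + r) (P(r) = 4*((r + (r + r)/(r - 856))/(r - 321)) = 4*((r + (2*r)/(-856 + r))/(-321 + r)) = 4*((r + 2*r/(-856 + r))/(-321 + r)) = 4*(r + 2*r/(-856 + r))/(-321 + r))
1/(886848 + P(A(10))) = 1/(886848 + 4*(-14 + 10)*(-854 + (-14 + 10))/(274776 + (-14 + 10)² - 1177*(-14 + 10))) = 1/(886848 + 4*(-4)*(-854 - 4)/(274776 + (-4)² - 1177*(-4))) = 1/(886848 + 4*(-4)*(-858)/(274776 + 16 + 4708)) = 1/(886848 + 4*(-4)*(-858)/279500) = 1/(886848 + 4*(-4)*(1/279500)*(-858)) = 1/(886848 + 264/5375) = 1/(4766808264/5375) = 5375/4766808264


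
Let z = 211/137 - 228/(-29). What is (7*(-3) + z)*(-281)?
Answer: 12947918/3973 ≈ 3259.0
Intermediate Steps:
z = 37355/3973 (z = 211*(1/137) - 228*(-1/29) = 211/137 + 228/29 = 37355/3973 ≈ 9.4022)
(7*(-3) + z)*(-281) = (7*(-3) + 37355/3973)*(-281) = (-21 + 37355/3973)*(-281) = -46078/3973*(-281) = 12947918/3973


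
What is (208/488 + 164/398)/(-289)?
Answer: -10176/3508171 ≈ -0.0029007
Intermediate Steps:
(208/488 + 164/398)/(-289) = (208*(1/488) + 164*(1/398))*(-1/289) = (26/61 + 82/199)*(-1/289) = (10176/12139)*(-1/289) = -10176/3508171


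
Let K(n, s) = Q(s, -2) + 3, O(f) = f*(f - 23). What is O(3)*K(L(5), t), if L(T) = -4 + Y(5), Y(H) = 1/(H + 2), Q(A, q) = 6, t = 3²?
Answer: -540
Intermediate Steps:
t = 9
Y(H) = 1/(2 + H)
O(f) = f*(-23 + f)
L(T) = -27/7 (L(T) = -4 + 1/(2 + 5) = -4 + 1/7 = -4 + ⅐ = -27/7)
K(n, s) = 9 (K(n, s) = 6 + 3 = 9)
O(3)*K(L(5), t) = (3*(-23 + 3))*9 = (3*(-20))*9 = -60*9 = -540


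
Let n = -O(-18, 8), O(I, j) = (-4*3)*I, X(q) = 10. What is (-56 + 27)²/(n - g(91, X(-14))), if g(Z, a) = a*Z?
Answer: -841/1126 ≈ -0.74689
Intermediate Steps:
g(Z, a) = Z*a
O(I, j) = -12*I
n = -216 (n = -(-12)*(-18) = -1*216 = -216)
(-56 + 27)²/(n - g(91, X(-14))) = (-56 + 27)²/(-216 - 91*10) = (-29)²/(-216 - 1*910) = 841/(-216 - 910) = 841/(-1126) = 841*(-1/1126) = -841/1126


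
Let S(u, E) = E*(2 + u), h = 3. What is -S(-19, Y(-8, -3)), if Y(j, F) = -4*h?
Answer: -204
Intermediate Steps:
Y(j, F) = -12 (Y(j, F) = -4*3 = -12)
-S(-19, Y(-8, -3)) = -(-12)*(2 - 19) = -(-12)*(-17) = -1*204 = -204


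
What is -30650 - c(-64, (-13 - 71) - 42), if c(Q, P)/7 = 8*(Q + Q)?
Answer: -23482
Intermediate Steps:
c(Q, P) = 112*Q (c(Q, P) = 7*(8*(Q + Q)) = 7*(8*(2*Q)) = 7*(16*Q) = 112*Q)
-30650 - c(-64, (-13 - 71) - 42) = -30650 - 112*(-64) = -30650 - 1*(-7168) = -30650 + 7168 = -23482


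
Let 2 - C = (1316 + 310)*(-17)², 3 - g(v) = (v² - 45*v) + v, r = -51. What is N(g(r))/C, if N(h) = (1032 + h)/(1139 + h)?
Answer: -1905/870042068 ≈ -2.1896e-6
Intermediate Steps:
g(v) = 3 - v² + 44*v (g(v) = 3 - ((v² - 45*v) + v) = 3 - (v² - 44*v) = 3 + (-v² + 44*v) = 3 - v² + 44*v)
N(h) = (1032 + h)/(1139 + h)
C = -469912 (C = 2 - (1316 + 310)*(-17)² = 2 - 1626*289 = 2 - 1*469914 = 2 - 469914 = -469912)
N(g(r))/C = ((1032 + (3 - 1*(-51)² + 44*(-51)))/(1139 + (3 - 1*(-51)² + 44*(-51))))/(-469912) = ((1032 + (3 - 1*2601 - 2244))/(1139 + (3 - 1*2601 - 2244)))*(-1/469912) = ((1032 + (3 - 2601 - 2244))/(1139 + (3 - 2601 - 2244)))*(-1/469912) = ((1032 - 4842)/(1139 - 4842))*(-1/469912) = (-3810/(-3703))*(-1/469912) = -1/3703*(-3810)*(-1/469912) = (3810/3703)*(-1/469912) = -1905/870042068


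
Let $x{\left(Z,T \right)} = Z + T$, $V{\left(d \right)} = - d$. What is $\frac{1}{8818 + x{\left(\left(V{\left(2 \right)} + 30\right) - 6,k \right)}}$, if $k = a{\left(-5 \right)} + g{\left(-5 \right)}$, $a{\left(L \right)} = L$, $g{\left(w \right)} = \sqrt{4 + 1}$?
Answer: $\frac{1767}{15611444} - \frac{\sqrt{5}}{78057220} \approx 0.00011316$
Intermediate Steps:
$g{\left(w \right)} = \sqrt{5}$
$k = -5 + \sqrt{5} \approx -2.7639$
$x{\left(Z,T \right)} = T + Z$
$\frac{1}{8818 + x{\left(\left(V{\left(2 \right)} + 30\right) - 6,k \right)}} = \frac{1}{8818 + \left(\left(-5 + \sqrt{5}\right) + \left(\left(\left(-1\right) 2 + 30\right) - 6\right)\right)} = \frac{1}{8818 + \left(\left(-5 + \sqrt{5}\right) + \left(\left(-2 + 30\right) - 6\right)\right)} = \frac{1}{8818 + \left(\left(-5 + \sqrt{5}\right) + \left(28 - 6\right)\right)} = \frac{1}{8818 + \left(\left(-5 + \sqrt{5}\right) + 22\right)} = \frac{1}{8818 + \left(17 + \sqrt{5}\right)} = \frac{1}{8835 + \sqrt{5}}$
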